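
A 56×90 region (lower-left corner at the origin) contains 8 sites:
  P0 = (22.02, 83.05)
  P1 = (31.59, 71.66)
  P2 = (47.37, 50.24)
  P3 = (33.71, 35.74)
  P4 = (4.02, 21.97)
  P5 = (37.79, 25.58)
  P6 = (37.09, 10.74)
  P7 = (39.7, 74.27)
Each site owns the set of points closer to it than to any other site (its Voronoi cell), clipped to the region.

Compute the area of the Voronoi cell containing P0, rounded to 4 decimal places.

Area of P0's cell: 714.2043

1. box [0,56]×[0,90]: [(0, 0) (56, 0) (56, 90) (0, 90)]
2. ⊥bis P0·P1 via (26.805,77.355): [(0, 54.8332) (41.8548, 90) (0, 90)]  |A|=735.9506
3. ⊥bis P0·P2 via (34.695,66.645): [(0, 54.8332) (41.8548, 90) (0, 90)]  |A|=735.9506
4. ⊥bis P0·P3 via (27.865,59.395): [(0, 54.8332) (41.8548, 90) (0, 90)]  |A|=735.9506
5. ⊥bis P0·P4 via (13.02,52.51): [(0, 56.3469) (1.3338, 55.9539) (41.8548, 90) (0, 90)]  |A|=734.9411
6. ⊥bis P0·P5 via (29.905,54.315): [(0, 56.3469) (1.3338, 55.9539) (41.8548, 90) (0, 90)]  |A|=734.9411
7. ⊥bis P0·P6 via (29.555,46.895): [(0, 56.3469) (1.3338, 55.9539) (41.8548, 90) (0, 90)]  |A|=734.9411
8. ⊥bis P0·P7 via (30.86,78.66): [(0, 56.3469) (1.3338, 55.9539) (32.6513, 82.2672) (36.4915, 90) (0, 90)]  |A|=714.2043
9. canonical 5-gon: [(0, 56.3469) (1.3338, 55.9539) (32.6513, 82.2672) (36.4915, 90) (0, 90)]
10. shoelace: 714.2043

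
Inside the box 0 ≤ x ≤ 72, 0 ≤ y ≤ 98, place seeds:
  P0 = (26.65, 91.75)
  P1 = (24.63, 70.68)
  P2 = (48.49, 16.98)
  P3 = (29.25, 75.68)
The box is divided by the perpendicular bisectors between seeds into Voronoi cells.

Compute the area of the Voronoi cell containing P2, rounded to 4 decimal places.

1. box [0,72]×[0,98]: [(0, 0) (72, 0) (72, 98) (0, 98)]
2. ⊥bis P2·P0 via (37.57,54.365): [(0, 43.391) (0, 0) (72, 0) (72, 64.4219)]  |A|=3881.2615
3. ⊥bis P2·P1 via (36.56,43.83): [(0, 27.5856) (0, 0) (72, 0) (72, 59.5767)]  |A|=3137.845
4. ⊥bis P2·P3 via (38.87,46.33): [(51.5135, 50.4741) (0, 27.5856) (0, 0) (72, 0) (72, 57.189)]  |A|=3113.3867
5. canonical 5-gon: [(51.5135, 50.4741) (0, 27.5856) (0, 0) (72, 0) (72, 57.189)]
6. shoelace: 3113.3867

Area of P2's cell: 3113.3867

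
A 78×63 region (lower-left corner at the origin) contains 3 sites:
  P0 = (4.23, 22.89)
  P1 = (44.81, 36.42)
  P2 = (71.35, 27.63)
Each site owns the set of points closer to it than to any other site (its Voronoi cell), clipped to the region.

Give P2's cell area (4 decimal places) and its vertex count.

1. box [0,78]×[0,63]: [(0, 0) (78, 0) (78, 63) (0, 63)]
2. ⊥bis P2·P0 via (37.79,25.26): [(39.5739, 0) (78, 0) (78, 63) (35.1248, 63)]  |A|=2560.9921
3. ⊥bis P2·P1 via (58.08,32.025): [(47.4734, 0) (78, 0) (78, 63) (68.3389, 63)]  |A|=1265.9144
4. canonical 4-gon: [(47.4734, 0) (78, 0) (78, 63) (68.3389, 63)]
5. shoelace: 1265.9144

Area of P2's cell: 1265.9144 (4 vertices)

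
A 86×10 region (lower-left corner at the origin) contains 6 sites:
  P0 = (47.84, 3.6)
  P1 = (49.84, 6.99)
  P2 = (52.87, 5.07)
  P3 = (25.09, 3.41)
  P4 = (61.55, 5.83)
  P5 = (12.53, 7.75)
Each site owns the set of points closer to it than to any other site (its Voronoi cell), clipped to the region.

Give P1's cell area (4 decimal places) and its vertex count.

1. box [0,86]×[0,10]: [(0, 0) (86, 0) (86, 10) (0, 10)]
2. ⊥bis P1·P0 via (48.84,5.295): [(57.815, 0) (86, 0) (86, 10) (40.865, 10)]  |A|=366.5998
3. ⊥bis P1·P2 via (51.355,6.03): [(50.3316, 4.415) (53.8706, 10) (40.865, 10)]  |A|=36.3183
4. ⊥bis P1·P3 via (37.465,5.2): [(50.3316, 4.415) (53.8706, 10) (40.865, 10)]  |A|=36.3183
5. ⊥bis P1·P4 via (55.695,6.41): [(50.3316, 4.415) (53.8706, 10) (40.865, 10)]  |A|=36.3183
6. ⊥bis P1·P5 via (31.185,7.37): [(50.3316, 4.415) (53.8706, 10) (40.865, 10)]  |A|=36.3183
7. canonical 3-gon: [(50.3316, 4.415) (53.8706, 10) (40.865, 10)]
8. shoelace: 36.3183

Area of P1's cell: 36.3183 (3 vertices)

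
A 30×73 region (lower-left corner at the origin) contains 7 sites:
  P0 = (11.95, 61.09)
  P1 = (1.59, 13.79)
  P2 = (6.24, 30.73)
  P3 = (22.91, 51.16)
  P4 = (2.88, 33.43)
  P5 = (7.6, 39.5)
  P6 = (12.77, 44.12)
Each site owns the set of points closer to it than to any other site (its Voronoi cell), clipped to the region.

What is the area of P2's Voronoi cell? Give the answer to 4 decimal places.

Area of P2's cell: 379.8107

1. box [0,30]×[0,73]: [(0, 0) (30, 0) (30, 73) (0, 73)]
2. ⊥bis P2·P0 via (9.095,45.91): [(0, 47.6206) (0, 0) (30, 0) (30, 41.9783)]  |A|=1343.9823
3. ⊥bis P2·P1 via (3.915,22.26): [(0, 47.6206) (0, 23.3347) (30, 15.0997) (30, 41.9783)]  |A|=767.4666
4. ⊥bis P2·P3 via (14.575,40.945): [(8.3089, 46.0578) (0, 47.6206) (0, 23.3347) (30, 15.0997) (30, 28.3589)]  |A|=619.757
5. ⊥bis P2·P4 via (4.56,32.08): [(12.8287, 42.3699) (0, 26.4053) (0, 23.3347) (30, 15.0997) (30, 28.3589)]  |A|=471.8855
6. ⊥bis P2·P5 via (6.92,35.115): [(25.1928, 32.2814) (6.9901, 35.1041) (0, 26.4053) (0, 23.3347) (30, 15.0997) (30, 28.3589)]  |A|=397.5167
7. ⊥bis P2·P6 via (9.505,37.425): [(17.6555, 33.4502) (6.9901, 35.1041) (0, 26.4053) (0, 23.3347) (30, 15.0997) (30, 27.4301)]  |A|=379.8107
8. canonical 6-gon: [(17.6555, 33.4502) (6.9901, 35.1041) (0, 26.4053) (0, 23.3347) (30, 15.0997) (30, 27.4301)]
9. shoelace: 379.8107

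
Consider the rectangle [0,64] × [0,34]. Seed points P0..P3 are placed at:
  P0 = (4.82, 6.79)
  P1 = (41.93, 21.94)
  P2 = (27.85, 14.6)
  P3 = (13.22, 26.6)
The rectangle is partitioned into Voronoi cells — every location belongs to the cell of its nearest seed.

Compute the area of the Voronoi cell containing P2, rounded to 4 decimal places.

1. box [0,64]×[0,34]: [(0, 0) (64, 0) (64, 34) (0, 34)]
2. ⊥bis P2·P0 via (16.335,10.695): [(19.9619, 0) (64, 0) (64, 34) (8.4317, 34)]  |A|=1693.3078
3. ⊥bis P2·P1 via (34.89,18.27): [(19.9619, 0) (44.4143, 0) (26.6898, 34) (8.4317, 34)]  |A|=726.0778
4. ⊥bis P2·P3 via (20.535,20.6): [(15.1871, 14.08) (19.9619, 0) (44.4143, 0) (28.5692, 30.395)]  |A|=504.7751
5. canonical 4-gon: [(15.1871, 14.08) (19.9619, 0) (44.4143, 0) (28.5692, 30.395)]
6. shoelace: 504.7751

Area of P2's cell: 504.7751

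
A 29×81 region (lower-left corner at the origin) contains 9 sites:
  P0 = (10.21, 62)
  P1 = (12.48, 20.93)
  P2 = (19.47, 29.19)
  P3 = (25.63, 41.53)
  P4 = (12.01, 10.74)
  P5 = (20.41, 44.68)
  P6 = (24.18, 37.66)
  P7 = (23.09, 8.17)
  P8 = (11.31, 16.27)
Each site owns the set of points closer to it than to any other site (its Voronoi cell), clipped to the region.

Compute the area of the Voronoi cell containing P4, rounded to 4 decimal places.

Area of P4's cell: 222.9837

1. box [0,29]×[0,81]: [(0, 0) (29, 0) (29, 81) (0, 81)]
2. ⊥bis P4·P0 via (11.11,36.37): [(0, 35.9799) (0, 0) (29, 0) (29, 36.9982)]  |A|=1058.1822
3. ⊥bis P4·P1 via (12.245,15.835): [(0, 16.3998) (0, 0) (29, 0) (29, 15.0622)]  |A|=456.1987
4. ⊥bis P4·P2 via (15.74,19.965): [(27.7195, 15.1213) (0, 16.3998) (0, 0) (29, 0) (29, 14.6035)]  |A|=455.9051
5. ⊥bis P4·P3 via (18.82,26.135): [(27.7195, 15.1213) (0, 16.3998) (0, 0) (29, 0) (29, 14.6035)]  |A|=455.9051
6. ⊥bis P4·P5 via (16.21,27.71): [(27.7195, 15.1213) (0, 16.3998) (0, 0) (29, 0) (29, 14.6035)]  |A|=455.9051
7. ⊥bis P4·P6 via (18.095,24.2): [(27.7195, 15.1213) (0, 16.3998) (0, 0) (29, 0) (29, 14.6035)]  |A|=455.9051
8. ⊥bis P4·P7 via (17.55,9.455): [(18.958, 15.5254) (0, 16.3998) (0, 0) (15.3569, 0)]  |A|=274.6646
9. ⊥bis P4·P8 via (11.66,13.505): [(18.696, 14.3956) (0, 12.0291) (0, 0) (15.3569, 0)]  |A|=222.9837
10. canonical 4-gon: [(18.696, 14.3956) (0, 12.0291) (0, 0) (15.3569, 0)]
11. shoelace: 222.9837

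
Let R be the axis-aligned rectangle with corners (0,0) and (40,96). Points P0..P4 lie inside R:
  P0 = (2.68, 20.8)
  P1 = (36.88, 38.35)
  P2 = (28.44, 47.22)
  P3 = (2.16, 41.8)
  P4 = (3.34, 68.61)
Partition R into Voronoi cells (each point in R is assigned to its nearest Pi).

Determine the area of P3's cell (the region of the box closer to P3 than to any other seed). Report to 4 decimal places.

Area of P3's cell: 366.8093

1. box [0,40]×[0,96]: [(0, 0) (40, 0) (40, 96) (0, 96)]
2. ⊥bis P3·P0 via (2.42,31.3): [(0, 31.2401) (40, 32.2306) (40, 96) (0, 96)]  |A|=2570.5874
3. ⊥bis P3·P1 via (19.52,40.075): [(0, 31.2401) (18.6881, 31.7028) (25.0771, 96) (0, 96)]  |A|=1411.3117
4. ⊥bis P3·P2 via (15.3,44.51): [(0, 31.2401) (17.9452, 31.6844) (4.6807, 96) (0, 96)]  |A|=731.5835
5. ⊥bis P3·P4 via (2.75,55.205): [(0, 55.326) (0, 31.2401) (17.9452, 31.6844) (13.189, 54.7455)]  |A|=366.8093
6. canonical 4-gon: [(0, 55.326) (0, 31.2401) (17.9452, 31.6844) (13.189, 54.7455)]
7. shoelace: 366.8093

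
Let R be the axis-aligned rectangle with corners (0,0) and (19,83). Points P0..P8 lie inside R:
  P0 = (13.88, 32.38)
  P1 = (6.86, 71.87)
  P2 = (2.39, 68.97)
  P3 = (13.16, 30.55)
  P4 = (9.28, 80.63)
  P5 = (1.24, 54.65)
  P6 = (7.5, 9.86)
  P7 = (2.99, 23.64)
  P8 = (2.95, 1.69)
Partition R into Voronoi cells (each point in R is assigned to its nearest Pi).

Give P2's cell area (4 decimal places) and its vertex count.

Area of P2's cell: 83.2079 (3 vertices)

1. box [0,19]×[0,83]: [(0, 0) (19, 0) (19, 83) (0, 83)]
2. ⊥bis P2·P0 via (8.135,50.675): [(0, 48.1204) (19, 54.0868) (19, 83) (0, 83)]  |A|=606.0309
3. ⊥bis P2·P1 via (4.625,70.42): [(0, 77.5489) (0, 48.1204) (15.861, 53.1011)]  |A|=233.3817
4. ⊥bis P2·P3 via (7.775,49.76): [(0, 77.5489) (0, 48.1204) (15.861, 53.1011)]  |A|=233.3817
5. ⊥bis P2·P4 via (5.835,74.8): [(0, 77.5489) (0, 48.1204) (15.861, 53.1011)]  |A|=233.3817
6. ⊥bis P2·P5 via (1.815,61.81): [(10.6724, 61.0987) (0, 77.5489) (0, 61.9558)]  |A|=83.2079
7. ⊥bis P2·P6 via (4.945,39.415): [(10.6724, 61.0987) (0, 77.5489) (0, 61.9558)]  |A|=83.2079
8. ⊥bis P2·P7 via (2.69,46.305): [(10.6724, 61.0987) (0, 77.5489) (0, 61.9558)]  |A|=83.2079
9. ⊥bis P2·P8 via (2.67,35.33): [(10.6724, 61.0987) (0, 77.5489) (0, 61.9558)]  |A|=83.2079
10. canonical 3-gon: [(10.6724, 61.0987) (0, 77.5489) (0, 61.9558)]
11. shoelace: 83.2079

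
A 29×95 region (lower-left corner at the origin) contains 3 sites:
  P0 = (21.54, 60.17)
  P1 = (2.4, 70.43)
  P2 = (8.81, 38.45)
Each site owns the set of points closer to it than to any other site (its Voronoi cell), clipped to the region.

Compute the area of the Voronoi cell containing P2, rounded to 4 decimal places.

Area of P2's cell: 1426.2777

1. box [0,29]×[0,95]: [(0, 0) (29, 0) (29, 95) (0, 95)]
2. ⊥bis P2·P0 via (15.175,49.31): [(0, 58.204) (0, 0) (29, 0) (29, 41.2072)]  |A|=1441.4628
3. ⊥bis P2·P1 via (5.605,54.44): [(6.2139, 54.5621) (0, 53.3165) (0, 0) (29, 0) (29, 41.2072)]  |A|=1426.2777
4. canonical 5-gon: [(6.2139, 54.5621) (0, 53.3165) (0, 0) (29, 0) (29, 41.2072)]
5. shoelace: 1426.2777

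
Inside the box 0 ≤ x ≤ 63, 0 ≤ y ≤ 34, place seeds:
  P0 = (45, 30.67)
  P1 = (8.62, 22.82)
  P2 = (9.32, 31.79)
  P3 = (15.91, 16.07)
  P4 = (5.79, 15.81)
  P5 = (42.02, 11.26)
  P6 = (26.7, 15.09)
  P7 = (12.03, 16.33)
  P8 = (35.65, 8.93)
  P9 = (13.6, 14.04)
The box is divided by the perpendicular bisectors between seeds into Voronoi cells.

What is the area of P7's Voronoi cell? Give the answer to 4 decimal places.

1. box [0,63]×[0,34]: [(0, 0) (63, 0) (63, 34) (0, 34)]
2. ⊥bis P7·P0 via (28.515,23.5): [(0, 0) (38.7361, 0) (23.9481, 34) (0, 34)]  |A|=1065.6319
3. ⊥bis P7·P1 via (10.325,19.575): [(0, 14.15) (0, 0) (38.7361, 0) (26.5209, 28.0847)]  |A|=731.5819
4. ⊥bis P7·P2 via (10.675,24.06): [(22.9592, 26.2133) (0, 14.15) (0, 0) (38.7361, 0) (27.0249, 26.926)]  |A|=729.0468
5. ⊥bis P7·P3 via (13.97,16.2): [(14.3374, 21.6832) (0, 14.15) (0, 0) (12.8844, 0)]  |A|=241.1254
6. ⊥bis P7·P4 via (8.91,16.07): [(14.3374, 21.6832) (8.6895, 18.7157) (10.2492, 0) (12.8844, 0)]  |A|=83.7369
7. ⊥bis P7·P5 via (27.025,13.795): [(14.3374, 21.6832) (8.6895, 18.7157) (10.2492, 0) (12.8844, 0)]  |A|=83.7369
8. ⊥bis P7·P6 via (19.365,15.71): [(14.3374, 21.6832) (8.6895, 18.7157) (10.2492, 0) (12.8844, 0)]  |A|=83.7369
9. ⊥bis P7·P8 via (23.84,12.63): [(14.3374, 21.6832) (8.6895, 18.7157) (10.2492, 0) (12.8844, 0)]  |A|=83.7369
10. ⊥bis P7·P9 via (12.815,15.185): [(13.9543, 15.9661) (14.3374, 21.6832) (8.6895, 18.7157) (9.1908, 12.7003)]  |A|=30.7222
11. canonical 4-gon: [(13.9543, 15.9661) (14.3374, 21.6832) (8.6895, 18.7157) (9.1908, 12.7003)]
12. shoelace: 30.7222

Area of P7's cell: 30.7222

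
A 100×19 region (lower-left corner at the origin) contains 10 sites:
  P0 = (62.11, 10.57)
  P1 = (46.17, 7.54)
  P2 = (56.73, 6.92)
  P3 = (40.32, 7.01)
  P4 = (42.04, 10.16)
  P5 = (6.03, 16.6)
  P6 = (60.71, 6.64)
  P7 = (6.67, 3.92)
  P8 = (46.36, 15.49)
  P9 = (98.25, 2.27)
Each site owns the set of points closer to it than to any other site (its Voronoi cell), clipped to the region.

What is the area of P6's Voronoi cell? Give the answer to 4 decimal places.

Area of P6's cell: 122.2573

1. box [0,100]×[0,19]: [(0, 0) (100, 0) (100, 19) (0, 19)]
2. ⊥bis P6·P0 via (61.41,8.605): [(0, 0) (85.5655, 0) (32.2298, 19) (0, 19)]  |A|=1119.0545
3. ⊥bis P6·P1 via (53.44,7.09): [(53.0011, 0) (85.5655, 0) (53.7037, 11.3502)]  |A|=184.8065
4. ⊥bis P6·P2 via (58.72,6.78): [(58.243, 0) (85.5655, 0) (58.911, 9.4952)]  |A|=129.7164
5. ⊥bis P6·P3 via (50.515,6.825): [(58.243, 0) (85.5655, 0) (58.911, 9.4952)]  |A|=129.7164
6. ⊥bis P6·P4 via (51.375,8.4): [(58.243, 0) (85.5655, 0) (58.911, 9.4952)]  |A|=129.7164
7. ⊥bis P6·P5 via (33.37,11.62): [(58.243, 0) (85.5655, 0) (58.911, 9.4952)]  |A|=129.7164
8. ⊥bis P6·P7 via (33.69,5.28): [(58.243, 0) (85.5655, 0) (58.911, 9.4952)]  |A|=129.7164
9. ⊥bis P6·P8 via (53.535,11.065): [(58.243, 0) (85.5655, 0) (58.911, 9.4952)]  |A|=129.7164
10. ⊥bis P6·P9 via (79.48,4.455): [(58.243, 0) (78.9614, 0) (79.2244, 2.2589) (58.911, 9.4952)]  |A|=122.2573
11. canonical 4-gon: [(58.243, 0) (78.9614, 0) (79.2244, 2.2589) (58.911, 9.4952)]
12. shoelace: 122.2573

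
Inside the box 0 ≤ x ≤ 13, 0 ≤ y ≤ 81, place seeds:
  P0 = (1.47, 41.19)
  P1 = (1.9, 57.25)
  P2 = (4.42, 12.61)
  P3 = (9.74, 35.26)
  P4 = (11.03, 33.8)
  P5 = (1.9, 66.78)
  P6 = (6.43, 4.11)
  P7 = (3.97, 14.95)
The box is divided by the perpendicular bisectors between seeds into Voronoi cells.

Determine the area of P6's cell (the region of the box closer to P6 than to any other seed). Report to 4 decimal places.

Area of P6's cell: 111.9847

1. box [0,13]×[0,81]: [(0, 0) (13, 0) (13, 81) (0, 81)]
2. ⊥bis P6·P0 via (3.95,22.65): [(0, 22.1216) (0, 0) (13, 0) (13, 23.8606)]  |A|=298.8843
3. ⊥bis P6·P1 via (4.165,30.68): [(0, 22.1216) (0, 0) (13, 0) (13, 23.8606)]  |A|=298.8843
4. ⊥bis P6·P2 via (5.425,8.36): [(0, 7.0771) (0, 0) (13, 0) (13, 10.1513)]  |A|=111.9847
5. ⊥bis P6·P3 via (8.085,19.685): [(0, 7.0771) (0, 0) (13, 0) (13, 10.1513)]  |A|=111.9847
6. ⊥bis P6·P4 via (8.73,18.955): [(0, 7.0771) (0, 0) (13, 0) (13, 10.1513)]  |A|=111.9847
7. ⊥bis P6·P5 via (4.165,35.445): [(0, 7.0771) (0, 0) (13, 0) (13, 10.1513)]  |A|=111.9847
8. ⊥bis P6·P7 via (5.2,9.53): [(0, 7.0771) (0, 0) (13, 0) (13, 10.1513)]  |A|=111.9847
9. canonical 4-gon: [(0, 7.0771) (0, 0) (13, 0) (13, 10.1513)]
10. shoelace: 111.9847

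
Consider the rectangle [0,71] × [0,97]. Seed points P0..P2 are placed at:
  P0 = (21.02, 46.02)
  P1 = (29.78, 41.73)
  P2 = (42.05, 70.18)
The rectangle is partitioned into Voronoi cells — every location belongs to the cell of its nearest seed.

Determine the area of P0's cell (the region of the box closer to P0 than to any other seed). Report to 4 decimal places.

1. box [0,71]×[0,97]: [(0, 0) (71, 0) (71, 97) (0, 97)]
2. ⊥bis P0·P1 via (25.4,43.875): [(0, 0) (3.9133, 0) (51.4167, 97) (0, 97)]  |A|=2683.5033
3. ⊥bis P0·P2 via (31.535,58.1): [(0, 85.5495) (0, 0) (3.9133, 0) (32.1179, 57.5926)]  |A|=1486.5229
4. canonical 4-gon: [(0, 85.5495) (0, 0) (3.9133, 0) (32.1179, 57.5926)]
5. shoelace: 1486.5229

Area of P0's cell: 1486.5229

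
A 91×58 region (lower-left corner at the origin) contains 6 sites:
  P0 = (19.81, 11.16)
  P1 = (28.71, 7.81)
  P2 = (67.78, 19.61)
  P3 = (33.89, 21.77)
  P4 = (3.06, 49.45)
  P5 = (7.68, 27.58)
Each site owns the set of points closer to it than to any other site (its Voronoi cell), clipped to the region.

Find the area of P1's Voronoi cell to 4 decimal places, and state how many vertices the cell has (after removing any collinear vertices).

1. box [0,91]×[0,58]: [(0, 0) (91, 0) (91, 58) (0, 58)]
2. ⊥bis P1·P0 via (24.26,9.485): [(20.6898, 0) (91, 0) (91, 58) (42.5213, 58)]  |A|=3444.879
3. ⊥bis P1·P2 via (48.245,13.71): [(38.2753, 46.7198) (20.6898, 0) (52.3857, 0)]  |A|=740.4127
4. ⊥bis P1·P3 via (31.3,14.79): [(50.0163, 7.8451) (26.8749, 16.432) (20.6898, 0) (52.3857, 0)]  |A|=341.0143
5. ⊥bis P1·P4 via (15.885,28.63): [(50.0163, 7.8451) (26.8749, 16.432) (20.6898, 0) (52.3857, 0)]  |A|=341.0143
6. ⊥bis P1·P5 via (18.195,17.695): [(50.0163, 7.8451) (26.8749, 16.432) (20.6898, 0) (52.3857, 0)]  |A|=341.0143
7. canonical 4-gon: [(50.0163, 7.8451) (26.8749, 16.432) (20.6898, 0) (52.3857, 0)]
8. shoelace: 341.0143

Area of P1's cell: 341.0143 (4 vertices)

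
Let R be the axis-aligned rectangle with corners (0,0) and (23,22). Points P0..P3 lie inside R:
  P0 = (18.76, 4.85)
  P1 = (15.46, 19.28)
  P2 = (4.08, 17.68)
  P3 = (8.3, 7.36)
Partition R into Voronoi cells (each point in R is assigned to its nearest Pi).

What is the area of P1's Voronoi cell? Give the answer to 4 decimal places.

1. box [0,23]×[0,22]: [(0, 0) (23, 0) (23, 22) (0, 22)]
2. ⊥bis P1·P0 via (17.11,12.065): [(0, 8.1521) (23, 13.412) (23, 22) (0, 22)]  |A|=258.0129
3. ⊥bis P1·P2 via (9.77,18.48): [(10.8725, 10.6385) (23, 13.412) (23, 22) (9.2751, 22)]  |A|=130.0431
4. ⊥bis P1·P3 via (11.88,13.32): [(10.3678, 14.2284) (14.8353, 11.5448) (23, 13.412) (23, 22) (9.2751, 22)]  |A|=122.7014
5. canonical 5-gon: [(10.3678, 14.2284) (14.8353, 11.5448) (23, 13.412) (23, 22) (9.2751, 22)]
6. shoelace: 122.7014

Area of P1's cell: 122.7014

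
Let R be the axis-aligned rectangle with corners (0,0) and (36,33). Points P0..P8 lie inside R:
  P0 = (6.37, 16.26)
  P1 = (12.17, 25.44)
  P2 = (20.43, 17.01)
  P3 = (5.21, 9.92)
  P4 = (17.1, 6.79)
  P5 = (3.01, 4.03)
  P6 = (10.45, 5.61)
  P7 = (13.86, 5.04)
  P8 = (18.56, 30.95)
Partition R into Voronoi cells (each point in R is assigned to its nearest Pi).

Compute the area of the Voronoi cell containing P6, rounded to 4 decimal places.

Area of P6's cell: 51.4652

1. box [0,36]×[0,33]: [(0, 0) (36, 0) (36, 33) (0, 33)]
2. ⊥bis P6·P0 via (8.41,10.935): [(0, 7.7131) (0, 0) (36, 0) (36, 21.5047)]  |A|=525.921
3. ⊥bis P6·P1 via (11.31,15.525): [(18.7147, 14.8827) (0, 7.7131) (0, 0) (36, 0) (36, 13.3835)]  |A|=455.7322
4. ⊥bis P6·P2 via (15.44,11.31): [(13.598, 12.9225) (0, 7.7131) (0, 0) (28.3592, 0)]  |A|=235.6783
5. ⊥bis P6·P3 via (7.83,7.765): [(13.598, 12.9225) (11.3701, 12.069) (1.4431, 0) (28.3592, 0)]  |A|=183.1199
6. ⊥bis P6·P4 via (13.775,6.2): [(12.6468, 12.5581) (11.3701, 12.069) (1.4431, 0) (14.8752, 0)]  |A|=89.6167
7. ⊥bis P6·P5 via (6.73,4.82): [(12.6468, 12.5581) (11.3701, 12.069) (6.4587, 6.0977) (7.7536, 0) (14.8752, 0)]  |A|=70.3769
8. ⊥bis P6·P7 via (12.155,5.325): [(13.0161, 10.4767) (12.6468, 12.5581) (11.3701, 12.069) (6.4587, 6.0977) (7.7536, 0) (11.2649, 0)]  |A|=51.4652
9. ⊥bis P6·P8 via (14.505,18.28): [(13.0161, 10.4767) (12.6468, 12.5581) (11.3701, 12.069) (6.4587, 6.0977) (7.7536, 0) (11.2649, 0)]  |A|=51.4652
10. canonical 6-gon: [(13.0161, 10.4767) (12.6468, 12.5581) (11.3701, 12.069) (6.4587, 6.0977) (7.7536, 0) (11.2649, 0)]
11. shoelace: 51.4652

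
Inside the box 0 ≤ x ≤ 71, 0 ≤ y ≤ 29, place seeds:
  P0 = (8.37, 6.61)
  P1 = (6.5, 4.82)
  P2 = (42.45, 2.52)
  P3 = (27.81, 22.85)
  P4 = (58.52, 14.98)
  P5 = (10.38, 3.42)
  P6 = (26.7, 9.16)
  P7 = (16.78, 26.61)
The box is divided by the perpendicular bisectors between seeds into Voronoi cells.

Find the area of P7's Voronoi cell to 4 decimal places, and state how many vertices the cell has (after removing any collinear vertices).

Area of P7's cell: 240.6483 (5 vertices)

1. box [0,71]×[0,29]: [(0, 0) (71, 0) (71, 29) (0, 29)]
2. ⊥bis P7·P0 via (12.575,16.61): [(0, 21.8978) (52.0756, 0) (71, 0) (71, 29) (0, 29)]  |A|=1488.8298
3. ⊥bis P7·P1 via (11.64,15.715): [(0, 21.8978) (52.0756, 0) (71, 0) (71, 29) (0, 29)]  |A|=1488.8298
4. ⊥bis P7·P2 via (29.615,14.565): [(0, 21.8978) (26.1695, 10.8935) (43.1615, 29) (0, 29)]  |A|=483.6824
5. ⊥bis P7·P3 via (22.295,24.73): [(0, 21.8978) (18.6554, 14.0532) (23.7506, 29) (0, 29)]  |A|=243.7451
6. ⊥bis P7·P4 via (37.65,20.795): [(0, 21.8978) (18.6554, 14.0532) (23.7506, 29) (0, 29)]  |A|=243.7451
7. ⊥bis P7·P5 via (13.58,15.015): [(0, 21.8978) (18.6554, 14.0532) (23.7506, 29) (0, 29)]  |A|=243.7451
8. ⊥bis P7·P6 via (21.74,17.885): [(0, 21.8978) (16.554, 14.9368) (19.5341, 16.631) (23.7506, 29) (0, 29)]  |A|=240.6483
9. canonical 5-gon: [(0, 21.8978) (16.554, 14.9368) (19.5341, 16.631) (23.7506, 29) (0, 29)]
10. shoelace: 240.6483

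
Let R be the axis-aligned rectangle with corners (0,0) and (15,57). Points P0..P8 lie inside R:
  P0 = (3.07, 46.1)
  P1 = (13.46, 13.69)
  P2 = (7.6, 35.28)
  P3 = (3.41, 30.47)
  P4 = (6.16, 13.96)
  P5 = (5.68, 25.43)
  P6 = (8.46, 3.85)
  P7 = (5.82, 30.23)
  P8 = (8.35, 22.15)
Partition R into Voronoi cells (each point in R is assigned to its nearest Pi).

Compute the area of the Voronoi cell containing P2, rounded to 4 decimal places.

Area of P2's cell: 130.5276

1. box [0,15]×[0,57]: [(0, 0) (15, 0) (15, 57) (0, 57)]
2. ⊥bis P2·P0 via (5.335,40.69): [(0, 38.4564) (0, 0) (15, 0) (15, 44.7364)]  |A|=623.9463
3. ⊥bis P2·P1 via (10.53,24.485): [(0, 38.4564) (0, 21.6269) (15, 25.6983) (15, 44.7364)]  |A|=269.0074
4. ⊥bis P2·P3 via (5.505,32.875): [(0, 38.4564) (0, 37.6704) (14.0421, 25.4383) (15, 25.6983) (15, 44.7364)]  |A|=156.3649
5. ⊥bis P2·P4 via (6.88,24.62): [(0, 38.4564) (0, 37.6704) (14.0421, 25.4383) (15, 25.6983) (15, 44.7364)]  |A|=156.3649
6. ⊥bis P2·P5 via (6.64,30.355): [(0, 38.4564) (0, 37.6704) (8.9046, 29.9136) (15, 28.7254) (15, 44.7364)]  |A|=144.3278
7. ⊥bis P2·P6 via (8.03,19.565): [(0, 38.4564) (0, 37.6704) (8.9046, 29.9136) (15, 28.7254) (15, 44.7364)]  |A|=144.3278
8. ⊥bis P2·P7 via (6.71,32.755): [(0, 38.4564) (0, 37.6704) (4.9174, 33.3868) (15, 29.833) (15, 44.7364)]  |A|=130.5276
9. ⊥bis P2·P8 via (7.975,28.715): [(0, 38.4564) (0, 37.6704) (4.9174, 33.3868) (15, 29.833) (15, 44.7364)]  |A|=130.5276
10. canonical 5-gon: [(0, 38.4564) (0, 37.6704) (4.9174, 33.3868) (15, 29.833) (15, 44.7364)]
11. shoelace: 130.5276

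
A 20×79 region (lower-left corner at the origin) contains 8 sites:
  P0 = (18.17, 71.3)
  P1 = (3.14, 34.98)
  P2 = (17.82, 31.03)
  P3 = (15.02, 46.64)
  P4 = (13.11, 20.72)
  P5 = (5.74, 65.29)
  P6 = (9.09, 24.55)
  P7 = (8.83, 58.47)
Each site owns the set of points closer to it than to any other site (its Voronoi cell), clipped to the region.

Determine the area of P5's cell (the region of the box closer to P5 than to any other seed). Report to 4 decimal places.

Area of P5's cell: 187.7127

1. box [0,20]×[0,79]: [(0, 0) (20, 0) (20, 79) (0, 79)]
2. ⊥bis P5·P0 via (11.955,68.295): [(0, 0) (20, 0) (20, 51.6562) (6.7791, 79) (0, 79)]  |A|=1399.2443
3. ⊥bis P5·P1 via (4.44,50.135): [(0, 50.5159) (20, 48.8003) (20, 51.6562) (6.7791, 79) (0, 79)]  |A|=406.0831
4. ⊥bis P5·P2 via (11.78,48.16): [(0, 50.5159) (14.849, 49.2421) (20, 51.0584) (20, 51.6562) (6.7791, 79) (0, 79)]  |A|=400.2673
5. ⊥bis P5·P3 via (10.38,55.965): [(0, 50.8) (16.4551, 58.9879) (6.7791, 79) (0, 79)]  |A|=299.8477
6. ⊥bis P5·P4 via (9.425,43.005): [(0, 50.8) (16.4551, 58.9879) (6.7791, 79) (0, 79)]  |A|=299.8477
7. ⊥bis P5·P6 via (7.415,44.92): [(0, 50.8) (16.4551, 58.9879) (6.7791, 79) (0, 79)]  |A|=299.8477
8. ⊥bis P5·P7 via (7.285,61.88): [(0, 58.5793) (13.6601, 64.7684) (6.7791, 79) (0, 79)]  |A|=187.7127
9. canonical 4-gon: [(0, 58.5793) (13.6601, 64.7684) (6.7791, 79) (0, 79)]
10. shoelace: 187.7127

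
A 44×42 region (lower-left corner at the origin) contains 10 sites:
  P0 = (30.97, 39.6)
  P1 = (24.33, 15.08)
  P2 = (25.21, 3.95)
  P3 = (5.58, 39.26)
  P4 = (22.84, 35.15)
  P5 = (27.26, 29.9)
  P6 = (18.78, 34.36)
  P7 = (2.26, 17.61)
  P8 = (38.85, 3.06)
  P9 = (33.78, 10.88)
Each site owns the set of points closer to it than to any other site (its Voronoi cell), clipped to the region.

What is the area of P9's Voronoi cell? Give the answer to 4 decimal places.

1. box [0,44]×[0,42]: [(0, 0) (44, 0) (44, 42) (0, 42)]
2. ⊥bis P9·P0 via (32.375,25.24): [(0, 22.0724) (0, 0) (44, 0) (44, 26.3774)]  |A|=1065.8955
3. ⊥bis P9·P1 via (29.055,12.98): [(34.6007, 25.4578) (23.2861, 0) (44, 0) (44, 26.3774)]  |A|=387.6296
4. ⊥bis P9·P2 via (29.495,7.415): [(34.6007, 25.4578) (27.615, 9.7399) (35.491, 0) (44, 0) (44, 26.3774)]  |A|=328.192
5. ⊥bis P9·P3 via (19.68,25.07): [(34.6007, 25.4578) (27.615, 9.7399) (35.491, 0) (44, 0) (44, 26.3774)]  |A|=328.192
6. ⊥bis P9·P4 via (28.31,23.015): [(34.6007, 25.4578) (27.615, 9.7399) (35.491, 0) (44, 0) (44, 26.3774)]  |A|=328.192
7. ⊥bis P9·P5 via (30.52,20.39): [(32.677, 21.1294) (27.615, 9.7399) (35.491, 0) (44, 0) (44, 25.0109)]  |A|=300.9982
8. ⊥bis P9·P6 via (26.28,22.62): [(32.677, 21.1294) (27.615, 9.7399) (35.491, 0) (44, 0) (44, 25.0109)]  |A|=300.9982
9. ⊥bis P9·P7 via (18.02,14.245): [(32.677, 21.1294) (27.615, 9.7399) (35.491, 0) (44, 0) (44, 25.0109)]  |A|=300.9982
10. ⊥bis P9·P8 via (36.315,6.97): [(32.677, 21.1294) (27.615, 9.7399) (32.0768, 4.2222) (44, 11.9525) (44, 25.0109)]  |A|=211.779
11. canonical 5-gon: [(32.677, 21.1294) (27.615, 9.7399) (32.0768, 4.2222) (44, 11.9525) (44, 25.0109)]
12. shoelace: 211.779

Area of P9's cell: 211.7790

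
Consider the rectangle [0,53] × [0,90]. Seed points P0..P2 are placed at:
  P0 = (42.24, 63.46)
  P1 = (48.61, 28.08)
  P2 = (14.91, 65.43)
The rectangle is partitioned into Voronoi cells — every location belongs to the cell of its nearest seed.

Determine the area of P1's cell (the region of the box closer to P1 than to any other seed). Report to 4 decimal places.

Area of P1's cell: 1982.1696

1. box [0,53]×[0,90]: [(0, 0) (53, 0) (53, 90) (0, 90)]
2. ⊥bis P1·P0 via (45.425,45.77): [(0, 37.5914) (0, 0) (53, 0) (53, 47.1338)]  |A|=2245.2201
3. ⊥bis P1·P2 via (31.76,46.755): [(26.9896, 42.4508) (0, 18.0987) (0, 0) (53, 0) (53, 47.1338)]  |A|=1982.1696
4. canonical 5-gon: [(26.9896, 42.4508) (0, 18.0987) (0, 0) (53, 0) (53, 47.1338)]
5. shoelace: 1982.1696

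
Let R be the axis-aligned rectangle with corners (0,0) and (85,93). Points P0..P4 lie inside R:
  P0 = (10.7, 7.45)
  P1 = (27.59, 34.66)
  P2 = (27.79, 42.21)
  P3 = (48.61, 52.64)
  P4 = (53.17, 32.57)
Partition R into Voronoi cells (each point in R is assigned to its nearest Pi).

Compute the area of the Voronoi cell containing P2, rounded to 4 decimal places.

Area of P2's cell: 1574.5896

1. box [0,85]×[0,93]: [(0, 0) (85, 0) (85, 93) (0, 93)]
2. ⊥bis P2·P0 via (19.245,24.83): [(0, 34.2919) (69.7477, 0) (85, 0) (85, 93) (0, 93)]  |A|=6709.1084
3. ⊥bis P2·P1 via (27.69,38.435): [(0, 39.1685) (85, 36.9169) (85, 93) (0, 93)]  |A|=4671.372
4. ⊥bis P2·P3 via (38.2,47.425): [(0, 39.1685) (42.9056, 38.0319) (15.3687, 93) (0, 93)]  |A|=1577.2293
5. ⊥bis P2·P4 via (40.48,37.39): [(0, 39.1685) (40.7456, 38.0892) (41.6647, 40.509) (15.3687, 93) (0, 93)]  |A|=1574.5896
6. canonical 5-gon: [(0, 39.1685) (40.7456, 38.0892) (41.6647, 40.509) (15.3687, 93) (0, 93)]
7. shoelace: 1574.5896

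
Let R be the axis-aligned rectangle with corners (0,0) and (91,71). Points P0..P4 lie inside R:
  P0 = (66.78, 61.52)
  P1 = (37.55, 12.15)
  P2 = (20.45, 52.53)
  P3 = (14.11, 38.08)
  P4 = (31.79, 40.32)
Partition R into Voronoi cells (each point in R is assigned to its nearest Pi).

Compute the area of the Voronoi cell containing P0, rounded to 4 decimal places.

Area of P0's cell: 1901.5568

1. box [0,91]×[0,71]: [(0, 0) (91, 0) (91, 71) (0, 71)]
2. ⊥bis P0·P1 via (52.165,36.835): [(0, 67.7198) (91, 13.8424) (91, 71) (0, 71)]  |A|=2749.9218
3. ⊥bis P0·P2 via (43.615,57.025): [(46.9315, 39.9336) (91, 13.8424) (91, 71) (40.9033, 71)]  |A|=2037.5905
4. ⊥bis P0·P3 via (40.445,49.8): [(46.9315, 39.9336) (91, 13.8424) (91, 71) (40.9033, 71)]  |A|=2037.5905
5. ⊥bis P0·P4 via (49.285,50.92): [(42.6863, 61.8109) (60.9816, 31.615) (91, 13.8424) (91, 71) (40.9033, 71)]  |A|=1901.5568
6. canonical 5-gon: [(42.6863, 61.8109) (60.9816, 31.615) (91, 13.8424) (91, 71) (40.9033, 71)]
7. shoelace: 1901.5568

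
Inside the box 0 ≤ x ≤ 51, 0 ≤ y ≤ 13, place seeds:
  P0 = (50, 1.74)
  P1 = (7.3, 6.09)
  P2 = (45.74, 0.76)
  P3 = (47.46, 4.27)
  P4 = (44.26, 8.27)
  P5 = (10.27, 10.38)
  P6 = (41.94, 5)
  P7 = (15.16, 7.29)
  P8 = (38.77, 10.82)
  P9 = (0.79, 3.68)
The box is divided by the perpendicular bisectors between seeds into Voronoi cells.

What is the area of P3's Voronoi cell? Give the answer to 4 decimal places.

1. box [0,51]×[0,13]: [(0, 0) (51, 0) (51, 13) (0, 13)]
2. ⊥bis P3·P0 via (48.73,3.005): [(0, 0) (45.7368, 0) (51, 5.284) (51, 13) (0, 13)]  |A|=649.0948
3. ⊥bis P3·P1 via (27.38,5.18): [(27.1452, 0) (45.7368, 0) (51, 5.284) (51, 13) (27.7344, 13)]  |A|=292.3771
4. ⊥bis P3·P2 via (46.6,2.515): [(27.6794, 11.7866) (47.7034, 1.9743) (51, 5.284) (51, 13) (27.7344, 13)]  |A|=153.3961
5. ⊥bis P3·P4 via (45.86,6.27): [(43.2303, 4.1662) (47.7034, 1.9743) (51, 5.284) (51, 10.382)]  |A|=30.8202
6. ⊥bis P3·P5 via (28.865,7.325): [(43.2303, 4.1662) (47.7034, 1.9743) (51, 5.284) (51, 10.382)]  |A|=30.8202
7. ⊥bis P3·P6 via (44.7,4.635): [(44.8046, 5.4256) (44.5523, 3.5184) (47.7034, 1.9743) (51, 5.284) (51, 10.382)]  |A|=29.4778
8. ⊥bis P3·P7 via (31.31,5.78): [(44.8046, 5.4256) (44.5523, 3.5184) (47.7034, 1.9743) (51, 5.284) (51, 10.382)]  |A|=29.4778
9. ⊥bis P3·P8 via (43.115,7.545): [(44.8046, 5.4256) (44.5523, 3.5184) (47.7034, 1.9743) (51, 5.284) (51, 10.382)]  |A|=29.4778
10. ⊥bis P3·P9 via (24.125,3.975): [(44.8046, 5.4256) (44.5523, 3.5184) (47.7034, 1.9743) (51, 5.284) (51, 10.382)]  |A|=29.4778
11. canonical 5-gon: [(44.8046, 5.4256) (44.5523, 3.5184) (47.7034, 1.9743) (51, 5.284) (51, 10.382)]
12. shoelace: 29.4778

Area of P3's cell: 29.4778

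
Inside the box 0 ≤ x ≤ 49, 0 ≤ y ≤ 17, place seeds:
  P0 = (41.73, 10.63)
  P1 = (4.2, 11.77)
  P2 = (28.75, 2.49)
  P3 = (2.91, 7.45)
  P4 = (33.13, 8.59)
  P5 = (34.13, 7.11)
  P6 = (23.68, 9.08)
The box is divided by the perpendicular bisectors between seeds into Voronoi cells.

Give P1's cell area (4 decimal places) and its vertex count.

Area of P1's cell: 119.2000 (4 vertices)

1. box [0,49]×[0,17]: [(0, 0) (49, 0) (49, 17) (0, 17)]
2. ⊥bis P1·P0 via (22.965,11.2): [(0, 0) (22.6248, 0) (23.1412, 17) (0, 17)]  |A|=389.0108
3. ⊥bis P1·P2 via (16.475,7.13): [(0, 0) (13.7798, 0) (20.2059, 17) (0, 17)]  |A|=288.8787
4. ⊥bis P1·P3 via (3.555,9.61): [(0, 10.6716) (16.0069, 5.8917) (20.2059, 17) (0, 17)]  |A|=162.8758
5. ⊥bis P1·P4 via (18.665,10.18): [(0, 10.6716) (16.0069, 5.8917) (19.0902, 14.0485) (19.4147, 17) (0, 17)]  |A|=161.7082
6. ⊥bis P1·P5 via (19.165,9.44): [(0, 10.6716) (16.0069, 5.8917) (19.0902, 14.0485) (19.4147, 17) (0, 17)]  |A|=161.7082
7. ⊥bis P1·P6 via (13.94,10.425): [(0, 10.6716) (13.4206, 6.664) (14.8479, 17) (0, 17)]  |A|=119.2
8. canonical 4-gon: [(0, 10.6716) (13.4206, 6.664) (14.8479, 17) (0, 17)]
9. shoelace: 119.2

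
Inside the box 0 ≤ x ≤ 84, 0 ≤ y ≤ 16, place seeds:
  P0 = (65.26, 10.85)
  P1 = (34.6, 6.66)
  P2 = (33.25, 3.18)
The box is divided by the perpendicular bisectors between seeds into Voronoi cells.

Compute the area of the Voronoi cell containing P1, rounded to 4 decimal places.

1. box [0,84]×[0,16]: [(0, 0) (84, 0) (84, 16) (0, 16)]
2. ⊥bis P1·P0 via (49.93,8.755): [(0, 0) (51.1265, 0) (48.9399, 16) (0, 16)]  |A|=800.5309
3. ⊥bis P1·P2 via (33.925,4.92): [(46.6077, 0) (51.1265, 0) (48.9399, 16) (5.3632, 16)]  |A|=384.7637
4. canonical 4-gon: [(46.6077, 0) (51.1265, 0) (48.9399, 16) (5.3632, 16)]
5. shoelace: 384.7637

Area of P1's cell: 384.7637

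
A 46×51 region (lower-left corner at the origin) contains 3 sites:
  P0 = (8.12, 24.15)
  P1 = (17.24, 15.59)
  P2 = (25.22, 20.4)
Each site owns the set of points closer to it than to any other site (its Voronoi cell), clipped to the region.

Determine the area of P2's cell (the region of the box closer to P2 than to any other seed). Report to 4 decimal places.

Area of P2's cell: 1209.3251

1. box [0,46]×[0,51]: [(0, 0) (46, 0) (46, 51) (0, 51)]
2. ⊥bis P2·P0 via (16.67,22.275): [(11.7851, 0) (46, 0) (46, 51) (22.9693, 51)]  |A|=1459.7609
3. ⊥bis P2·P1 via (21.23,17.995): [(17.1983, 24.6838) (32.0766, 0) (46, 0) (46, 51) (22.9693, 51)]  |A|=1209.3251
4. canonical 5-gon: [(17.1983, 24.6838) (32.0766, 0) (46, 0) (46, 51) (22.9693, 51)]
5. shoelace: 1209.3251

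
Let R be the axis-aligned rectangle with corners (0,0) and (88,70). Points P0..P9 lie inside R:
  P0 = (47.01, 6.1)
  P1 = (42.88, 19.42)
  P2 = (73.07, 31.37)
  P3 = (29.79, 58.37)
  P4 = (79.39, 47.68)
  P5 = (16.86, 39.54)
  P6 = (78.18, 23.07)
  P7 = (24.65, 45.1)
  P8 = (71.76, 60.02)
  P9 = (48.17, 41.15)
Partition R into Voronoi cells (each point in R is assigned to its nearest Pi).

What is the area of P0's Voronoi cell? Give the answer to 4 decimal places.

Area of P0's cell: 588.9787

1. box [0,88]×[0,70]: [(0, 0) (88, 0) (88, 70) (0, 70)]
2. ⊥bis P0·P1 via (44.945,12.76): [(3.7917, 0) (88, 0) (88, 26.1096)]  |A|=1099.3243
3. ⊥bis P0·P2 via (60.04,18.735): [(61.0052, 17.7396) (3.7917, 0) (78.2071, 0)]  |A|=660.0504
4. ⊥bis P0·P3 via (38.4,32.235): [(61.0052, 17.7396) (3.7917, 0) (78.2071, 0)]  |A|=660.0504
5. ⊥bis P0·P4 via (63.2,26.89): [(61.0052, 17.7396) (3.7917, 0) (78.2071, 0)]  |A|=660.0504
6. ⊥bis P0·P5 via (31.935,22.82): [(61.0052, 17.7396) (8.1098, 1.3389) (6.6249, 0) (78.2071, 0)]  |A|=658.1538
7. ⊥bis P0·P6 via (62.595,14.585): [(60.896, 17.7058) (8.1098, 1.3389) (6.6249, 0) (70.5356, 0)]  |A|=588.9787
8. ⊥bis P0·P7 via (35.83,25.6): [(60.896, 17.7058) (8.1098, 1.3389) (6.6249, 0) (70.5356, 0)]  |A|=588.9787
9. ⊥bis P0·P8 via (59.385,33.06): [(60.896, 17.7058) (8.1098, 1.3389) (6.6249, 0) (70.5356, 0)]  |A|=588.9787
10. ⊥bis P0·P9 via (47.59,23.625): [(60.896, 17.7058) (8.1098, 1.3389) (6.6249, 0) (70.5356, 0)]  |A|=588.9787
11. canonical 4-gon: [(60.896, 17.7058) (8.1098, 1.3389) (6.6249, 0) (70.5356, 0)]
12. shoelace: 588.9787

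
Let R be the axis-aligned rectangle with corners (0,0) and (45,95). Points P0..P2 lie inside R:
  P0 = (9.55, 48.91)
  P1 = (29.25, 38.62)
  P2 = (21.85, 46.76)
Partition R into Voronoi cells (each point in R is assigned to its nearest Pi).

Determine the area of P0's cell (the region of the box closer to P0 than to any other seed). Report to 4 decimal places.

Area of P0's cell: 1329.6317

1. box [0,45]×[0,95]: [(0, 0) (45, 0) (45, 95) (0, 95)]
2. ⊥bis P0·P1 via (19.4,43.765): [(0, 6.6241) (45, 92.7757) (45, 95) (0, 95)]  |A|=2038.505
3. ⊥bis P0·P2 via (15.7,47.835): [(0, 6.6241) (12.7698, 31.0717) (23.9443, 95) (0, 95)]  |A|=1329.6317
4. canonical 4-gon: [(0, 6.6241) (12.7698, 31.0717) (23.9443, 95) (0, 95)]
5. shoelace: 1329.6317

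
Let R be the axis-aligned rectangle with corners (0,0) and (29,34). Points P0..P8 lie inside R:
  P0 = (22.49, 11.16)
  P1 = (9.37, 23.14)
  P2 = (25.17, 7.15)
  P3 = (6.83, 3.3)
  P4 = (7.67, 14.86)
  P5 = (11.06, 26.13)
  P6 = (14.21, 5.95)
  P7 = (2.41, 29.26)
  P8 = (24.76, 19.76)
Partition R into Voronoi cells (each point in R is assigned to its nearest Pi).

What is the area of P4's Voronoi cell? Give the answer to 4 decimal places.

1. box [0,29]×[0,34]: [(0, 0) (29, 0) (29, 34) (0, 34)]
2. ⊥bis P4·P0 via (15.08,13.01): [(0, 0) (11.8319, 0) (20.3204, 34) (0, 34)]  |A|=546.5892
3. ⊥bis P4·P1 via (8.52,19): [(0, 20.7493) (0, 0) (11.8319, 0) (16.1827, 17.4267)]  |A|=270.9852
4. ⊥bis P4·P2 via (16.42,11.005): [(0, 20.7493) (0, 0) (11.5715, 0) (12.1724, 1.3639) (16.1827, 17.4267)]  |A|=270.8077
5. ⊥bis P4·P3 via (7.25,9.08): [(0, 20.7493) (0, 9.6068) (13.9768, 8.5912) (16.1827, 17.4267)]  |A|=153.0239
6. ⊥bis P4·P5 via (9.365,20.495): [(0, 20.7493) (0, 9.6068) (13.9768, 8.5912) (16.1827, 17.4267)]  |A|=153.0239
7. ⊥bis P4·P6 via (10.94,10.405): [(0, 20.7493) (0, 9.6068) (8.9651, 8.9554) (15.2126, 13.5411) (16.1827, 17.4267)]  |A|=140.3951
8. ⊥bis P4·P7 via (5.04,22.06): [(0.9293, 20.5585) (0, 20.219) (0, 9.6068) (8.9651, 8.9554) (15.2126, 13.5411) (16.1827, 17.4267)]  |A|=140.1487
9. ⊥bis P4·P8 via (16.215,17.31): [(16.1815, 17.427) (0.9293, 20.5585) (0, 20.219) (0, 9.6068) (8.9651, 8.9554) (15.2126, 13.5411) (16.1822, 17.4246)]  |A|=140.1487
10. canonical 7-gon: [(16.1815, 17.427) (0.9293, 20.5585) (0, 20.219) (0, 9.6068) (8.9651, 8.9554) (15.2126, 13.5411) (16.1822, 17.4246)]
11. shoelace: 140.1487

Area of P4's cell: 140.1487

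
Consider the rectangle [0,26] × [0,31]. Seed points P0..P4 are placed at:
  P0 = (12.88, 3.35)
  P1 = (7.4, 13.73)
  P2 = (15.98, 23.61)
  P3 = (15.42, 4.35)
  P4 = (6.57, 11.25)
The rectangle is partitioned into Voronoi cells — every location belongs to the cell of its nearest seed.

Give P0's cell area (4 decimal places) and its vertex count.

1. box [0,26]×[0,31]: [(0, 0) (26, 0) (26, 31) (0, 31)]
2. ⊥bis P0·P1 via (10.14,8.54): [(0, 3.1867) (0, 0) (26, 0) (26, 16.9131)]  |A|=261.2975
3. ⊥bis P0·P2 via (14.43,13.48): [(18.3586, 12.8789) (0, 3.1867) (0, 0) (26, 0) (26, 11.7097)]  |A|=241.4166
4. ⊥bis P0·P3 via (14.15,3.85): [(11.9312, 9.4857) (0, 3.1867) (0, 0) (15.6657, 0)]  |A|=93.3107
5. ⊥bis P0·P4 via (9.725,7.3): [(12.0581, 9.1635) (0.5855, 0) (15.6657, 0)]  |A|=69.0938
6. canonical 3-gon: [(12.0581, 9.1635) (0.5855, 0) (15.6657, 0)]
7. shoelace: 69.0938

Area of P0's cell: 69.0938 (3 vertices)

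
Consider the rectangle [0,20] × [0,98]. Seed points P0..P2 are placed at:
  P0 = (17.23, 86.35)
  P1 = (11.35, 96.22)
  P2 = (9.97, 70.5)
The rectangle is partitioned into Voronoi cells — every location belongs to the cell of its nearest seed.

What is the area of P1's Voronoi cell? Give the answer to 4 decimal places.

Area of P1's cell: 184.3786

1. box [0,20]×[0,98]: [(0, 0) (20, 0) (20, 98) (0, 98)]
2. ⊥bis P1·P0 via (14.29,91.285): [(0, 82.7718) (20, 94.6867) (20, 98) (0, 98)]  |A|=185.4149
3. ⊥bis P1·P2 via (10.66,83.36): [(0, 83.932) (1.7865, 83.8361) (20, 94.6867) (20, 98) (0, 98)]  |A|=184.3786
4. canonical 5-gon: [(0, 83.932) (1.7865, 83.8361) (20, 94.6867) (20, 98) (0, 98)]
5. shoelace: 184.3786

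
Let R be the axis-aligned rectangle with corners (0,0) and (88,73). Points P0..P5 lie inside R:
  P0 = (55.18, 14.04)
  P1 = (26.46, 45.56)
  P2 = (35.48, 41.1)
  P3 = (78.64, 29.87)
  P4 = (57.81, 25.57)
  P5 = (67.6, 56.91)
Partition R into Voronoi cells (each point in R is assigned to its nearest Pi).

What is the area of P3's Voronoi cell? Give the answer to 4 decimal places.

1. box [0,88]×[0,73]: [(0, 0) (88, 0) (88, 73) (0, 73)]
2. ⊥bis P3·P0 via (66.91,21.955): [(81.7245, 0) (88, 0) (88, 73) (32.4666, 73)]  |A|=2256.0259
3. ⊥bis P3·P1 via (52.55,37.715): [(53.6985, 41.5344) (81.7245, 0) (88, 0) (88, 73) (63.1598, 73)]  |A|=1773.1358
4. ⊥bis P3·P2 via (57.06,35.485): [(57.2605, 36.2555) (81.7245, 0) (88, 0) (88, 73) (66.8212, 73)]  |A|=1624.8551
5. ⊥bis P3·P4 via (68.225,27.72): [(62.3919, 55.9768) (70.5193, 16.6061) (81.7245, 0) (88, 0) (88, 73) (66.8212, 73)]  |A|=1443.7005
6. ⊥bis P3·P5 via (73.12,43.39): [(65.6221, 40.3287) (70.5193, 16.6061) (81.7245, 0) (88, 0) (88, 49.4653)]  |A|=772.2529
7. canonical 5-gon: [(65.6221, 40.3287) (70.5193, 16.6061) (81.7245, 0) (88, 0) (88, 49.4653)]
8. shoelace: 772.2529

Area of P3's cell: 772.2529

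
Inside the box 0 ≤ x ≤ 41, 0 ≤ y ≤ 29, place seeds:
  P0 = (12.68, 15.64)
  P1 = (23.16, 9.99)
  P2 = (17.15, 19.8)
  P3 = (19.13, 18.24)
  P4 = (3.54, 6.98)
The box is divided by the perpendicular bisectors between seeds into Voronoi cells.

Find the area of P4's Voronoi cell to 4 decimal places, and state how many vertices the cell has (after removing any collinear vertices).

Area of P4's cell: 176.0602 (4 vertices)

1. box [0,41]×[0,29]: [(0, 0) (41, 0) (41, 29) (0, 29)]
2. ⊥bis P4·P0 via (8.11,11.31): [(0, 19.8695) (0, 0) (18.826, 0)]  |A|=187.0321
3. ⊥bis P4·P1 via (13.35,8.485): [(13.8452, 5.2569) (0, 19.8695) (0, 0) (14.6517, 0)]  |A|=176.0602
4. ⊥bis P4·P2 via (10.345,13.39): [(13.8452, 5.2569) (0, 19.8695) (0, 0) (14.6517, 0)]  |A|=176.0602
5. ⊥bis P4·P3 via (11.335,12.61): [(13.8452, 5.2569) (0, 19.8695) (0, 0) (14.6517, 0)]  |A|=176.0602
6. canonical 4-gon: [(13.8452, 5.2569) (0, 19.8695) (0, 0) (14.6517, 0)]
7. shoelace: 176.0602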